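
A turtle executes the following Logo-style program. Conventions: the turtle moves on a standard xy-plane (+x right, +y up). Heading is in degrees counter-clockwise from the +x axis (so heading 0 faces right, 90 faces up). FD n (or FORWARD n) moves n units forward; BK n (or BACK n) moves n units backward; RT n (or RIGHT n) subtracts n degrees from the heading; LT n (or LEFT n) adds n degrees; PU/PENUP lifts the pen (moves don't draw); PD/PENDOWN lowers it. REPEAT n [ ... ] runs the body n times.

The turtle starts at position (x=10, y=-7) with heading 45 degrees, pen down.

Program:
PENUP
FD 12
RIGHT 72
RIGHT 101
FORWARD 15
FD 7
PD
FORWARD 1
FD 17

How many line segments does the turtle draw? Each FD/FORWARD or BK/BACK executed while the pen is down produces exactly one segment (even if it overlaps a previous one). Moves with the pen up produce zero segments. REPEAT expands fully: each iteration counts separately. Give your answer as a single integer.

Executing turtle program step by step:
Start: pos=(10,-7), heading=45, pen down
PU: pen up
FD 12: (10,-7) -> (18.485,1.485) [heading=45, move]
RT 72: heading 45 -> 333
RT 101: heading 333 -> 232
FD 15: (18.485,1.485) -> (9.25,-10.335) [heading=232, move]
FD 7: (9.25,-10.335) -> (4.941,-15.851) [heading=232, move]
PD: pen down
FD 1: (4.941,-15.851) -> (4.325,-16.639) [heading=232, draw]
FD 17: (4.325,-16.639) -> (-6.141,-30.035) [heading=232, draw]
Final: pos=(-6.141,-30.035), heading=232, 2 segment(s) drawn
Segments drawn: 2

Answer: 2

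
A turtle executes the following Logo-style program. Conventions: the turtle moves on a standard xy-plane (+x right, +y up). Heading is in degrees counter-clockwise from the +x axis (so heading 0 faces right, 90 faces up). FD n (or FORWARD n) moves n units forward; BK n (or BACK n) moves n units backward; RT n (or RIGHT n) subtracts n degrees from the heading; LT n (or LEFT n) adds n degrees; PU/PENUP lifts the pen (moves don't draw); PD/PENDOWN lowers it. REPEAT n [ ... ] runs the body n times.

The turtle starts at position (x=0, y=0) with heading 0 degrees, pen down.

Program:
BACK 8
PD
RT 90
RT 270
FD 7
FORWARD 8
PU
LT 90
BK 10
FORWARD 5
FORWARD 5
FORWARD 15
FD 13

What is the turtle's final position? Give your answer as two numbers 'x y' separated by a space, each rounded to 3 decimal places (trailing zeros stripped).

Answer: 7 28

Derivation:
Executing turtle program step by step:
Start: pos=(0,0), heading=0, pen down
BK 8: (0,0) -> (-8,0) [heading=0, draw]
PD: pen down
RT 90: heading 0 -> 270
RT 270: heading 270 -> 0
FD 7: (-8,0) -> (-1,0) [heading=0, draw]
FD 8: (-1,0) -> (7,0) [heading=0, draw]
PU: pen up
LT 90: heading 0 -> 90
BK 10: (7,0) -> (7,-10) [heading=90, move]
FD 5: (7,-10) -> (7,-5) [heading=90, move]
FD 5: (7,-5) -> (7,0) [heading=90, move]
FD 15: (7,0) -> (7,15) [heading=90, move]
FD 13: (7,15) -> (7,28) [heading=90, move]
Final: pos=(7,28), heading=90, 3 segment(s) drawn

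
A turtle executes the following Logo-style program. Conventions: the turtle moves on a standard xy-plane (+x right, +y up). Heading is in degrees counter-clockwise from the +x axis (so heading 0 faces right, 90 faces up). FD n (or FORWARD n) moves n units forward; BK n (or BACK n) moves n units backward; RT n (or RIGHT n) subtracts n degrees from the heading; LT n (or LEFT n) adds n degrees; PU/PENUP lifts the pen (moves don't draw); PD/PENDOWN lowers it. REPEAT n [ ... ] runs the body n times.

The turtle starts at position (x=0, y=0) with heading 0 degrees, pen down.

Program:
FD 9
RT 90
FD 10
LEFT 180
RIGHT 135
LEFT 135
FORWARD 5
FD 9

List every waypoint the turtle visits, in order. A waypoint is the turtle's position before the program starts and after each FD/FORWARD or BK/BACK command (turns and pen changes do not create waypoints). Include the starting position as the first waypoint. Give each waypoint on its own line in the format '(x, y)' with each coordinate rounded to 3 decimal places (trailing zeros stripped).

Executing turtle program step by step:
Start: pos=(0,0), heading=0, pen down
FD 9: (0,0) -> (9,0) [heading=0, draw]
RT 90: heading 0 -> 270
FD 10: (9,0) -> (9,-10) [heading=270, draw]
LT 180: heading 270 -> 90
RT 135: heading 90 -> 315
LT 135: heading 315 -> 90
FD 5: (9,-10) -> (9,-5) [heading=90, draw]
FD 9: (9,-5) -> (9,4) [heading=90, draw]
Final: pos=(9,4), heading=90, 4 segment(s) drawn
Waypoints (5 total):
(0, 0)
(9, 0)
(9, -10)
(9, -5)
(9, 4)

Answer: (0, 0)
(9, 0)
(9, -10)
(9, -5)
(9, 4)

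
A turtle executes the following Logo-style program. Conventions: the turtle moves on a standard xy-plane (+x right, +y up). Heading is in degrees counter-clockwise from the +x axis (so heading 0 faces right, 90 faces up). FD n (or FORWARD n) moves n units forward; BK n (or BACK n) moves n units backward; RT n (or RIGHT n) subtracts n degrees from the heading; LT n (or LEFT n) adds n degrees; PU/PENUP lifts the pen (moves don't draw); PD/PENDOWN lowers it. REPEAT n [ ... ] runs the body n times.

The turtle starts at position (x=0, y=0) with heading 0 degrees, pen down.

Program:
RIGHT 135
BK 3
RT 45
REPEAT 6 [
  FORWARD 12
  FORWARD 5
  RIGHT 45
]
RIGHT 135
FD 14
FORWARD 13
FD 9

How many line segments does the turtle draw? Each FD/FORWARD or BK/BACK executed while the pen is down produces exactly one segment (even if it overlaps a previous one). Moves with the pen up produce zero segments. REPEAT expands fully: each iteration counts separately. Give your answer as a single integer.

Executing turtle program step by step:
Start: pos=(0,0), heading=0, pen down
RT 135: heading 0 -> 225
BK 3: (0,0) -> (2.121,2.121) [heading=225, draw]
RT 45: heading 225 -> 180
REPEAT 6 [
  -- iteration 1/6 --
  FD 12: (2.121,2.121) -> (-9.879,2.121) [heading=180, draw]
  FD 5: (-9.879,2.121) -> (-14.879,2.121) [heading=180, draw]
  RT 45: heading 180 -> 135
  -- iteration 2/6 --
  FD 12: (-14.879,2.121) -> (-23.364,10.607) [heading=135, draw]
  FD 5: (-23.364,10.607) -> (-26.899,14.142) [heading=135, draw]
  RT 45: heading 135 -> 90
  -- iteration 3/6 --
  FD 12: (-26.899,14.142) -> (-26.899,26.142) [heading=90, draw]
  FD 5: (-26.899,26.142) -> (-26.899,31.142) [heading=90, draw]
  RT 45: heading 90 -> 45
  -- iteration 4/6 --
  FD 12: (-26.899,31.142) -> (-18.414,39.627) [heading=45, draw]
  FD 5: (-18.414,39.627) -> (-14.879,43.163) [heading=45, draw]
  RT 45: heading 45 -> 0
  -- iteration 5/6 --
  FD 12: (-14.879,43.163) -> (-2.879,43.163) [heading=0, draw]
  FD 5: (-2.879,43.163) -> (2.121,43.163) [heading=0, draw]
  RT 45: heading 0 -> 315
  -- iteration 6/6 --
  FD 12: (2.121,43.163) -> (10.607,34.678) [heading=315, draw]
  FD 5: (10.607,34.678) -> (14.142,31.142) [heading=315, draw]
  RT 45: heading 315 -> 270
]
RT 135: heading 270 -> 135
FD 14: (14.142,31.142) -> (4.243,41.042) [heading=135, draw]
FD 13: (4.243,41.042) -> (-4.95,50.234) [heading=135, draw]
FD 9: (-4.95,50.234) -> (-11.314,56.598) [heading=135, draw]
Final: pos=(-11.314,56.598), heading=135, 16 segment(s) drawn
Segments drawn: 16

Answer: 16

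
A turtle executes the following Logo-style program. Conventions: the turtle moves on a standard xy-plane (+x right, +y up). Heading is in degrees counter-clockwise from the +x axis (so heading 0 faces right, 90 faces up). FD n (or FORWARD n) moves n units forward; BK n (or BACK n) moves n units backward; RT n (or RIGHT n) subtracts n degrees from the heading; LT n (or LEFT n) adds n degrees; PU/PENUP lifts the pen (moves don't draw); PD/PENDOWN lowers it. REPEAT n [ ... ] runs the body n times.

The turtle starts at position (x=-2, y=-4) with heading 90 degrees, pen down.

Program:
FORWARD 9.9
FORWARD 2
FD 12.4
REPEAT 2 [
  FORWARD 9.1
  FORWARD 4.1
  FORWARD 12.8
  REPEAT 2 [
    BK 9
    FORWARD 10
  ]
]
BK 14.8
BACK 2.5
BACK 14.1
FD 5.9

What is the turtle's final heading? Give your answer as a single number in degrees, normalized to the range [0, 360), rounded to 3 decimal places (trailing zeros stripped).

Executing turtle program step by step:
Start: pos=(-2,-4), heading=90, pen down
FD 9.9: (-2,-4) -> (-2,5.9) [heading=90, draw]
FD 2: (-2,5.9) -> (-2,7.9) [heading=90, draw]
FD 12.4: (-2,7.9) -> (-2,20.3) [heading=90, draw]
REPEAT 2 [
  -- iteration 1/2 --
  FD 9.1: (-2,20.3) -> (-2,29.4) [heading=90, draw]
  FD 4.1: (-2,29.4) -> (-2,33.5) [heading=90, draw]
  FD 12.8: (-2,33.5) -> (-2,46.3) [heading=90, draw]
  REPEAT 2 [
    -- iteration 1/2 --
    BK 9: (-2,46.3) -> (-2,37.3) [heading=90, draw]
    FD 10: (-2,37.3) -> (-2,47.3) [heading=90, draw]
    -- iteration 2/2 --
    BK 9: (-2,47.3) -> (-2,38.3) [heading=90, draw]
    FD 10: (-2,38.3) -> (-2,48.3) [heading=90, draw]
  ]
  -- iteration 2/2 --
  FD 9.1: (-2,48.3) -> (-2,57.4) [heading=90, draw]
  FD 4.1: (-2,57.4) -> (-2,61.5) [heading=90, draw]
  FD 12.8: (-2,61.5) -> (-2,74.3) [heading=90, draw]
  REPEAT 2 [
    -- iteration 1/2 --
    BK 9: (-2,74.3) -> (-2,65.3) [heading=90, draw]
    FD 10: (-2,65.3) -> (-2,75.3) [heading=90, draw]
    -- iteration 2/2 --
    BK 9: (-2,75.3) -> (-2,66.3) [heading=90, draw]
    FD 10: (-2,66.3) -> (-2,76.3) [heading=90, draw]
  ]
]
BK 14.8: (-2,76.3) -> (-2,61.5) [heading=90, draw]
BK 2.5: (-2,61.5) -> (-2,59) [heading=90, draw]
BK 14.1: (-2,59) -> (-2,44.9) [heading=90, draw]
FD 5.9: (-2,44.9) -> (-2,50.8) [heading=90, draw]
Final: pos=(-2,50.8), heading=90, 21 segment(s) drawn

Answer: 90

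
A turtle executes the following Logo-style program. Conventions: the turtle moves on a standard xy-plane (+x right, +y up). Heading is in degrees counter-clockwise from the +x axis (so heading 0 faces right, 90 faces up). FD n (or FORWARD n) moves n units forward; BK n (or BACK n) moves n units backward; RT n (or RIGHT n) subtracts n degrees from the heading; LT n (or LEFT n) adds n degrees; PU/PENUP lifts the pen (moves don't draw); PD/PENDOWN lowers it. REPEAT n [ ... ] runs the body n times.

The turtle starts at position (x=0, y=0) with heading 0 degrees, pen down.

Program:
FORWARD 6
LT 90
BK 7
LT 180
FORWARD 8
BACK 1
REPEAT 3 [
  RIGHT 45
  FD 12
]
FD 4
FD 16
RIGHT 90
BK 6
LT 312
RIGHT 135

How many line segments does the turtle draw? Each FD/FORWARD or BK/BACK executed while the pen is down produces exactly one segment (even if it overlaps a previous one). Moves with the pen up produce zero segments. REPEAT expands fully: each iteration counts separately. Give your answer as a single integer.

Executing turtle program step by step:
Start: pos=(0,0), heading=0, pen down
FD 6: (0,0) -> (6,0) [heading=0, draw]
LT 90: heading 0 -> 90
BK 7: (6,0) -> (6,-7) [heading=90, draw]
LT 180: heading 90 -> 270
FD 8: (6,-7) -> (6,-15) [heading=270, draw]
BK 1: (6,-15) -> (6,-14) [heading=270, draw]
REPEAT 3 [
  -- iteration 1/3 --
  RT 45: heading 270 -> 225
  FD 12: (6,-14) -> (-2.485,-22.485) [heading=225, draw]
  -- iteration 2/3 --
  RT 45: heading 225 -> 180
  FD 12: (-2.485,-22.485) -> (-14.485,-22.485) [heading=180, draw]
  -- iteration 3/3 --
  RT 45: heading 180 -> 135
  FD 12: (-14.485,-22.485) -> (-22.971,-14) [heading=135, draw]
]
FD 4: (-22.971,-14) -> (-25.799,-11.172) [heading=135, draw]
FD 16: (-25.799,-11.172) -> (-37.113,0.142) [heading=135, draw]
RT 90: heading 135 -> 45
BK 6: (-37.113,0.142) -> (-41.355,-4.101) [heading=45, draw]
LT 312: heading 45 -> 357
RT 135: heading 357 -> 222
Final: pos=(-41.355,-4.101), heading=222, 10 segment(s) drawn
Segments drawn: 10

Answer: 10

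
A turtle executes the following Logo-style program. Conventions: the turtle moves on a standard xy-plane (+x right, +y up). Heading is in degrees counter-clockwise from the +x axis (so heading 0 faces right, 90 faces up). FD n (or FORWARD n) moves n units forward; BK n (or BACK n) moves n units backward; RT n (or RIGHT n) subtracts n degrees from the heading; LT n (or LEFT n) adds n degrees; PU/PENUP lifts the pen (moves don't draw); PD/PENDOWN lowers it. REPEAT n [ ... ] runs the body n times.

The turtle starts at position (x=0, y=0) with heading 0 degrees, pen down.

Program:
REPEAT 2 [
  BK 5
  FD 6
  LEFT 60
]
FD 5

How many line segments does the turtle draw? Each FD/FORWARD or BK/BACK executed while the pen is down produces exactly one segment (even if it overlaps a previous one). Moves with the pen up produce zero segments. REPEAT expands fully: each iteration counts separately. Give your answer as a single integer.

Executing turtle program step by step:
Start: pos=(0,0), heading=0, pen down
REPEAT 2 [
  -- iteration 1/2 --
  BK 5: (0,0) -> (-5,0) [heading=0, draw]
  FD 6: (-5,0) -> (1,0) [heading=0, draw]
  LT 60: heading 0 -> 60
  -- iteration 2/2 --
  BK 5: (1,0) -> (-1.5,-4.33) [heading=60, draw]
  FD 6: (-1.5,-4.33) -> (1.5,0.866) [heading=60, draw]
  LT 60: heading 60 -> 120
]
FD 5: (1.5,0.866) -> (-1,5.196) [heading=120, draw]
Final: pos=(-1,5.196), heading=120, 5 segment(s) drawn
Segments drawn: 5

Answer: 5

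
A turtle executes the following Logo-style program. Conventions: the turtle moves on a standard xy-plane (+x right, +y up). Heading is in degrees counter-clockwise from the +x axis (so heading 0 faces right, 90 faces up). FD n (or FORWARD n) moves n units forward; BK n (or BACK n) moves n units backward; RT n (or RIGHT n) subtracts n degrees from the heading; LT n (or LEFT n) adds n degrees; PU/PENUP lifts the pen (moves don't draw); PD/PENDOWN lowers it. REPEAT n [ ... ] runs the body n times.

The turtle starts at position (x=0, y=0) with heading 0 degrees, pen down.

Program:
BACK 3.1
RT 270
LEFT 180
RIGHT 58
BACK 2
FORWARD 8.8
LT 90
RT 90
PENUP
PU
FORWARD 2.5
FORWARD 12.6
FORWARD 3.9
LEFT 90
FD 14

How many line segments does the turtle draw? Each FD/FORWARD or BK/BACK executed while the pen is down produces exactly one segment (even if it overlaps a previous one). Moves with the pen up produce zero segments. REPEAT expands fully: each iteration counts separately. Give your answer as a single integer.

Answer: 3

Derivation:
Executing turtle program step by step:
Start: pos=(0,0), heading=0, pen down
BK 3.1: (0,0) -> (-3.1,0) [heading=0, draw]
RT 270: heading 0 -> 90
LT 180: heading 90 -> 270
RT 58: heading 270 -> 212
BK 2: (-3.1,0) -> (-1.404,1.06) [heading=212, draw]
FD 8.8: (-1.404,1.06) -> (-8.867,-3.603) [heading=212, draw]
LT 90: heading 212 -> 302
RT 90: heading 302 -> 212
PU: pen up
PU: pen up
FD 2.5: (-8.867,-3.603) -> (-10.987,-4.928) [heading=212, move]
FD 12.6: (-10.987,-4.928) -> (-21.672,-11.605) [heading=212, move]
FD 3.9: (-21.672,-11.605) -> (-24.98,-13.672) [heading=212, move]
LT 90: heading 212 -> 302
FD 14: (-24.98,-13.672) -> (-17.561,-25.545) [heading=302, move]
Final: pos=(-17.561,-25.545), heading=302, 3 segment(s) drawn
Segments drawn: 3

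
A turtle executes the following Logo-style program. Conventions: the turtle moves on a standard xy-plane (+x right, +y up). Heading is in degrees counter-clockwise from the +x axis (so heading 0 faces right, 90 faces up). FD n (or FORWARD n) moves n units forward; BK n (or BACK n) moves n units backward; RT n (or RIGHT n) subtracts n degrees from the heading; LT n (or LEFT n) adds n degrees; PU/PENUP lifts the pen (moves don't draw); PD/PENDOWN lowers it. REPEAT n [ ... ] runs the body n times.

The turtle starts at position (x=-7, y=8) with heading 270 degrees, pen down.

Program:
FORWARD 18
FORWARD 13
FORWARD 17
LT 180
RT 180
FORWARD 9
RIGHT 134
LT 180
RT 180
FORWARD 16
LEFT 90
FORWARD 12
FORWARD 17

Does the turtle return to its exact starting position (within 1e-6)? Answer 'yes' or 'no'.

Executing turtle program step by step:
Start: pos=(-7,8), heading=270, pen down
FD 18: (-7,8) -> (-7,-10) [heading=270, draw]
FD 13: (-7,-10) -> (-7,-23) [heading=270, draw]
FD 17: (-7,-23) -> (-7,-40) [heading=270, draw]
LT 180: heading 270 -> 90
RT 180: heading 90 -> 270
FD 9: (-7,-40) -> (-7,-49) [heading=270, draw]
RT 134: heading 270 -> 136
LT 180: heading 136 -> 316
RT 180: heading 316 -> 136
FD 16: (-7,-49) -> (-18.509,-37.885) [heading=136, draw]
LT 90: heading 136 -> 226
FD 12: (-18.509,-37.885) -> (-26.845,-46.518) [heading=226, draw]
FD 17: (-26.845,-46.518) -> (-38.655,-58.746) [heading=226, draw]
Final: pos=(-38.655,-58.746), heading=226, 7 segment(s) drawn

Start position: (-7, 8)
Final position: (-38.655, -58.746)
Distance = 73.872; >= 1e-6 -> NOT closed

Answer: no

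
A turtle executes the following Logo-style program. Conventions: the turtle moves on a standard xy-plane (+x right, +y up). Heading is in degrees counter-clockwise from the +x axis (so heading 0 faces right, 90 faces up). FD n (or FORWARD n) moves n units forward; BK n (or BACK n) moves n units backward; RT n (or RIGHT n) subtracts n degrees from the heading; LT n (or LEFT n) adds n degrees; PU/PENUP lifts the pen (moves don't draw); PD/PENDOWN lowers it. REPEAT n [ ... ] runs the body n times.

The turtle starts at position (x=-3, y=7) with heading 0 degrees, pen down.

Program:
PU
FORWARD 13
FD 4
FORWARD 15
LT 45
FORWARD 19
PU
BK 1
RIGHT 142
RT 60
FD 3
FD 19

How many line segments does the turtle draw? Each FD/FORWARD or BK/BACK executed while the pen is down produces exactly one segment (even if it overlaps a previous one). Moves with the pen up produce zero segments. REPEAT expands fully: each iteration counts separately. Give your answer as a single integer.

Executing turtle program step by step:
Start: pos=(-3,7), heading=0, pen down
PU: pen up
FD 13: (-3,7) -> (10,7) [heading=0, move]
FD 4: (10,7) -> (14,7) [heading=0, move]
FD 15: (14,7) -> (29,7) [heading=0, move]
LT 45: heading 0 -> 45
FD 19: (29,7) -> (42.435,20.435) [heading=45, move]
PU: pen up
BK 1: (42.435,20.435) -> (41.728,19.728) [heading=45, move]
RT 142: heading 45 -> 263
RT 60: heading 263 -> 203
FD 3: (41.728,19.728) -> (38.966,18.556) [heading=203, move]
FD 19: (38.966,18.556) -> (21.477,11.132) [heading=203, move]
Final: pos=(21.477,11.132), heading=203, 0 segment(s) drawn
Segments drawn: 0

Answer: 0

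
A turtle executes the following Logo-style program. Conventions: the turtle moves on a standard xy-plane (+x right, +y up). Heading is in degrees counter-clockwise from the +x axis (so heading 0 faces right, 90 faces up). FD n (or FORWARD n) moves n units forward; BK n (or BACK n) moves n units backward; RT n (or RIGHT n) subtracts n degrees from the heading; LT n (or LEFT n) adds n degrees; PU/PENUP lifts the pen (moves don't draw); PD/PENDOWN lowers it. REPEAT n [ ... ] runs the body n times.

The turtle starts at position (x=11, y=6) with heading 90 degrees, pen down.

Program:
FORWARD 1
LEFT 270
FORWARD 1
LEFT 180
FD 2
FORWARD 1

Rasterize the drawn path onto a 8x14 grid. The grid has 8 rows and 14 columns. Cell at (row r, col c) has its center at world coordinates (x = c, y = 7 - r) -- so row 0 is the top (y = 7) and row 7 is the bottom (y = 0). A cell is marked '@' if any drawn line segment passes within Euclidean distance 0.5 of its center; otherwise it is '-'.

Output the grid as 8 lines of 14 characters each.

Answer: ---------@@@@-
-----------@--
--------------
--------------
--------------
--------------
--------------
--------------

Derivation:
Segment 0: (11,6) -> (11,7)
Segment 1: (11,7) -> (12,7)
Segment 2: (12,7) -> (10,7)
Segment 3: (10,7) -> (9,7)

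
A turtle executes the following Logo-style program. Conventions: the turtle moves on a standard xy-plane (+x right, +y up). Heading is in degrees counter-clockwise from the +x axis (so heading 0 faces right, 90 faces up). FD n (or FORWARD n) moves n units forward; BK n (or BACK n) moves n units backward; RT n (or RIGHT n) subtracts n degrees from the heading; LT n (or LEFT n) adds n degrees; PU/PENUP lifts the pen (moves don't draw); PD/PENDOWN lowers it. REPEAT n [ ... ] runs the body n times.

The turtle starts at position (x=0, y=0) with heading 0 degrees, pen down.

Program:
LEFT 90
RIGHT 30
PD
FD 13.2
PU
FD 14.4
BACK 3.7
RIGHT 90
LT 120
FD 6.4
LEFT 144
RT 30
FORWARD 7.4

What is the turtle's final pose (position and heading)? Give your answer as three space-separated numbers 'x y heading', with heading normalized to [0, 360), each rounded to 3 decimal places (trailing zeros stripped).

Answer: 5.19 24.088 204

Derivation:
Executing turtle program step by step:
Start: pos=(0,0), heading=0, pen down
LT 90: heading 0 -> 90
RT 30: heading 90 -> 60
PD: pen down
FD 13.2: (0,0) -> (6.6,11.432) [heading=60, draw]
PU: pen up
FD 14.4: (6.6,11.432) -> (13.8,23.902) [heading=60, move]
BK 3.7: (13.8,23.902) -> (11.95,20.698) [heading=60, move]
RT 90: heading 60 -> 330
LT 120: heading 330 -> 90
FD 6.4: (11.95,20.698) -> (11.95,27.098) [heading=90, move]
LT 144: heading 90 -> 234
RT 30: heading 234 -> 204
FD 7.4: (11.95,27.098) -> (5.19,24.088) [heading=204, move]
Final: pos=(5.19,24.088), heading=204, 1 segment(s) drawn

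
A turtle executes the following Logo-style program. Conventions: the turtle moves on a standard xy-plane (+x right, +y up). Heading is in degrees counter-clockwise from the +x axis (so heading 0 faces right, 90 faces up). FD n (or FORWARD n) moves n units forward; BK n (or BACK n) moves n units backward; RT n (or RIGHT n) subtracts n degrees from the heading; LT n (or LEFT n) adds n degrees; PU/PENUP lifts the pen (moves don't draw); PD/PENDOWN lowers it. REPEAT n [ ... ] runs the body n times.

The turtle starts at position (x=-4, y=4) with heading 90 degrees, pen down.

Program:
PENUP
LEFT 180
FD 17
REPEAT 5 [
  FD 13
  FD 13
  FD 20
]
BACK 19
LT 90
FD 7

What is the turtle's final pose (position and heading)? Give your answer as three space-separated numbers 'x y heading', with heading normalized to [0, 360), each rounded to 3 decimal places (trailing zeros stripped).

Executing turtle program step by step:
Start: pos=(-4,4), heading=90, pen down
PU: pen up
LT 180: heading 90 -> 270
FD 17: (-4,4) -> (-4,-13) [heading=270, move]
REPEAT 5 [
  -- iteration 1/5 --
  FD 13: (-4,-13) -> (-4,-26) [heading=270, move]
  FD 13: (-4,-26) -> (-4,-39) [heading=270, move]
  FD 20: (-4,-39) -> (-4,-59) [heading=270, move]
  -- iteration 2/5 --
  FD 13: (-4,-59) -> (-4,-72) [heading=270, move]
  FD 13: (-4,-72) -> (-4,-85) [heading=270, move]
  FD 20: (-4,-85) -> (-4,-105) [heading=270, move]
  -- iteration 3/5 --
  FD 13: (-4,-105) -> (-4,-118) [heading=270, move]
  FD 13: (-4,-118) -> (-4,-131) [heading=270, move]
  FD 20: (-4,-131) -> (-4,-151) [heading=270, move]
  -- iteration 4/5 --
  FD 13: (-4,-151) -> (-4,-164) [heading=270, move]
  FD 13: (-4,-164) -> (-4,-177) [heading=270, move]
  FD 20: (-4,-177) -> (-4,-197) [heading=270, move]
  -- iteration 5/5 --
  FD 13: (-4,-197) -> (-4,-210) [heading=270, move]
  FD 13: (-4,-210) -> (-4,-223) [heading=270, move]
  FD 20: (-4,-223) -> (-4,-243) [heading=270, move]
]
BK 19: (-4,-243) -> (-4,-224) [heading=270, move]
LT 90: heading 270 -> 0
FD 7: (-4,-224) -> (3,-224) [heading=0, move]
Final: pos=(3,-224), heading=0, 0 segment(s) drawn

Answer: 3 -224 0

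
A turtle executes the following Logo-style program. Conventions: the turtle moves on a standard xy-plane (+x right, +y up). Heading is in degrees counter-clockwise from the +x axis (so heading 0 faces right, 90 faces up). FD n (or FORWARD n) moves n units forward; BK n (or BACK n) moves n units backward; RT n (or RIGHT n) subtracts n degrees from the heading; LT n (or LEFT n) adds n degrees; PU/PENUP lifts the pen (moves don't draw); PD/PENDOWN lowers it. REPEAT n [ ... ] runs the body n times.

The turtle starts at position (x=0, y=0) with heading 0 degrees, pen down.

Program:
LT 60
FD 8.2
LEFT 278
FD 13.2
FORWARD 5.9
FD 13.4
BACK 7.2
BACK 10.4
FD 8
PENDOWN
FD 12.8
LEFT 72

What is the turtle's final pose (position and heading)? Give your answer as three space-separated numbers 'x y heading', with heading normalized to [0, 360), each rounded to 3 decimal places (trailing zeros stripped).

Executing turtle program step by step:
Start: pos=(0,0), heading=0, pen down
LT 60: heading 0 -> 60
FD 8.2: (0,0) -> (4.1,7.101) [heading=60, draw]
LT 278: heading 60 -> 338
FD 13.2: (4.1,7.101) -> (16.339,2.157) [heading=338, draw]
FD 5.9: (16.339,2.157) -> (21.809,-0.054) [heading=338, draw]
FD 13.4: (21.809,-0.054) -> (34.233,-5.073) [heading=338, draw]
BK 7.2: (34.233,-5.073) -> (27.558,-2.376) [heading=338, draw]
BK 10.4: (27.558,-2.376) -> (17.915,1.52) [heading=338, draw]
FD 8: (17.915,1.52) -> (25.333,-1.477) [heading=338, draw]
PD: pen down
FD 12.8: (25.333,-1.477) -> (37.2,-6.272) [heading=338, draw]
LT 72: heading 338 -> 50
Final: pos=(37.2,-6.272), heading=50, 8 segment(s) drawn

Answer: 37.2 -6.272 50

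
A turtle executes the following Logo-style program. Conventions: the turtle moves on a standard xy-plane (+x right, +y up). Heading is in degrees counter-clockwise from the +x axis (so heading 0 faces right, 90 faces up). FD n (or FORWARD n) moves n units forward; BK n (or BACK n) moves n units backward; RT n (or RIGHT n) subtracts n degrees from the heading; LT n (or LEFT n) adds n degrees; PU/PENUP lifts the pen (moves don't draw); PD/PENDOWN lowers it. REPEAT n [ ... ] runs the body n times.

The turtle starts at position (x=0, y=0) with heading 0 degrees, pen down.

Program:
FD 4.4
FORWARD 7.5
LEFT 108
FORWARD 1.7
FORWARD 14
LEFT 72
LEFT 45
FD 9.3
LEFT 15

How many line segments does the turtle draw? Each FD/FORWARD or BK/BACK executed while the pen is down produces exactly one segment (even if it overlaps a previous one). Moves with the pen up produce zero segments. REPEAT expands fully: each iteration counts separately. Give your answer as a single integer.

Answer: 5

Derivation:
Executing turtle program step by step:
Start: pos=(0,0), heading=0, pen down
FD 4.4: (0,0) -> (4.4,0) [heading=0, draw]
FD 7.5: (4.4,0) -> (11.9,0) [heading=0, draw]
LT 108: heading 0 -> 108
FD 1.7: (11.9,0) -> (11.375,1.617) [heading=108, draw]
FD 14: (11.375,1.617) -> (7.048,14.932) [heading=108, draw]
LT 72: heading 108 -> 180
LT 45: heading 180 -> 225
FD 9.3: (7.048,14.932) -> (0.472,8.355) [heading=225, draw]
LT 15: heading 225 -> 240
Final: pos=(0.472,8.355), heading=240, 5 segment(s) drawn
Segments drawn: 5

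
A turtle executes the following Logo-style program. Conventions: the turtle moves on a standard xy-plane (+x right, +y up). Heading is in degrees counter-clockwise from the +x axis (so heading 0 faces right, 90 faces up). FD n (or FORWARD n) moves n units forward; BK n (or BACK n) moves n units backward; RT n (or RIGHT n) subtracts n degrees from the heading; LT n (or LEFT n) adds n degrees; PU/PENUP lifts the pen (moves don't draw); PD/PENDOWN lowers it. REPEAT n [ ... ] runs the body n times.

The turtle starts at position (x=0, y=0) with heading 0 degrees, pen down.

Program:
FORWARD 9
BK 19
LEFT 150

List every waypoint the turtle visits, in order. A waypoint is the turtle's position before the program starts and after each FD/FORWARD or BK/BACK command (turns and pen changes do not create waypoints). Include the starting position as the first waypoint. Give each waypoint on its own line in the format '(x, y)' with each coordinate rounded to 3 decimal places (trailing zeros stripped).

Executing turtle program step by step:
Start: pos=(0,0), heading=0, pen down
FD 9: (0,0) -> (9,0) [heading=0, draw]
BK 19: (9,0) -> (-10,0) [heading=0, draw]
LT 150: heading 0 -> 150
Final: pos=(-10,0), heading=150, 2 segment(s) drawn
Waypoints (3 total):
(0, 0)
(9, 0)
(-10, 0)

Answer: (0, 0)
(9, 0)
(-10, 0)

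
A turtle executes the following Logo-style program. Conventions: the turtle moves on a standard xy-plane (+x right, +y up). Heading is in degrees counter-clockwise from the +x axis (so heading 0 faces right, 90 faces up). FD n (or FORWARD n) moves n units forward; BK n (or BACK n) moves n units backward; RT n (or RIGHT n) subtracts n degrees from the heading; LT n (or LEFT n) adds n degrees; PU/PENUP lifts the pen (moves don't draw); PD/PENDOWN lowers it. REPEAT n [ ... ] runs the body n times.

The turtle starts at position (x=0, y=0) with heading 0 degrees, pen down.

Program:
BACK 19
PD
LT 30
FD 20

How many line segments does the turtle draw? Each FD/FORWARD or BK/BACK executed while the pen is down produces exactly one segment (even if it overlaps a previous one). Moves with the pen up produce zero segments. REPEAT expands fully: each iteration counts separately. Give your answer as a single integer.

Answer: 2

Derivation:
Executing turtle program step by step:
Start: pos=(0,0), heading=0, pen down
BK 19: (0,0) -> (-19,0) [heading=0, draw]
PD: pen down
LT 30: heading 0 -> 30
FD 20: (-19,0) -> (-1.679,10) [heading=30, draw]
Final: pos=(-1.679,10), heading=30, 2 segment(s) drawn
Segments drawn: 2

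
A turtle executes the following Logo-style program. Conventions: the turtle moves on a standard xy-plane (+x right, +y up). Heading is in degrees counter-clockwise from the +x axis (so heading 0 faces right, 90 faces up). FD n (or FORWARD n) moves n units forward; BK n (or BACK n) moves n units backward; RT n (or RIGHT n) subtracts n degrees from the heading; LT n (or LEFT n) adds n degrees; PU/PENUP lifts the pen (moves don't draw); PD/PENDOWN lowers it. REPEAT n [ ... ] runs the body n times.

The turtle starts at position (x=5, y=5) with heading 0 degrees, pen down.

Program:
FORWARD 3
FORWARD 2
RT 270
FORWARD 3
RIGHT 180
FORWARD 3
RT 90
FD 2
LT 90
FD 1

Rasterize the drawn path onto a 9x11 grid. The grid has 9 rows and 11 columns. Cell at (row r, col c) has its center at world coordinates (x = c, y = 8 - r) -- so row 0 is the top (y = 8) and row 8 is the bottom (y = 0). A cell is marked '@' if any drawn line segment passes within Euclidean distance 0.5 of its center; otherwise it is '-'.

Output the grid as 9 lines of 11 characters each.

Segment 0: (5,5) -> (8,5)
Segment 1: (8,5) -> (10,5)
Segment 2: (10,5) -> (10,8)
Segment 3: (10,8) -> (10,5)
Segment 4: (10,5) -> (8,5)
Segment 5: (8,5) -> (8,4)

Answer: ----------@
----------@
----------@
-----@@@@@@
--------@--
-----------
-----------
-----------
-----------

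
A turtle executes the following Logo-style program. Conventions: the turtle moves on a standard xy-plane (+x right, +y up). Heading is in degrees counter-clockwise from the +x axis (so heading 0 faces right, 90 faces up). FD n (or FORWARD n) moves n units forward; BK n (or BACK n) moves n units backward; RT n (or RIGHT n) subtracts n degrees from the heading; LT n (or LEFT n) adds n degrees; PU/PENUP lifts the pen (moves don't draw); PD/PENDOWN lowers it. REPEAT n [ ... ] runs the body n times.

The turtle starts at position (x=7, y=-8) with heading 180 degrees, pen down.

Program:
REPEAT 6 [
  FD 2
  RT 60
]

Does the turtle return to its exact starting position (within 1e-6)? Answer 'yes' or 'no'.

Executing turtle program step by step:
Start: pos=(7,-8), heading=180, pen down
REPEAT 6 [
  -- iteration 1/6 --
  FD 2: (7,-8) -> (5,-8) [heading=180, draw]
  RT 60: heading 180 -> 120
  -- iteration 2/6 --
  FD 2: (5,-8) -> (4,-6.268) [heading=120, draw]
  RT 60: heading 120 -> 60
  -- iteration 3/6 --
  FD 2: (4,-6.268) -> (5,-4.536) [heading=60, draw]
  RT 60: heading 60 -> 0
  -- iteration 4/6 --
  FD 2: (5,-4.536) -> (7,-4.536) [heading=0, draw]
  RT 60: heading 0 -> 300
  -- iteration 5/6 --
  FD 2: (7,-4.536) -> (8,-6.268) [heading=300, draw]
  RT 60: heading 300 -> 240
  -- iteration 6/6 --
  FD 2: (8,-6.268) -> (7,-8) [heading=240, draw]
  RT 60: heading 240 -> 180
]
Final: pos=(7,-8), heading=180, 6 segment(s) drawn

Start position: (7, -8)
Final position: (7, -8)
Distance = 0; < 1e-6 -> CLOSED

Answer: yes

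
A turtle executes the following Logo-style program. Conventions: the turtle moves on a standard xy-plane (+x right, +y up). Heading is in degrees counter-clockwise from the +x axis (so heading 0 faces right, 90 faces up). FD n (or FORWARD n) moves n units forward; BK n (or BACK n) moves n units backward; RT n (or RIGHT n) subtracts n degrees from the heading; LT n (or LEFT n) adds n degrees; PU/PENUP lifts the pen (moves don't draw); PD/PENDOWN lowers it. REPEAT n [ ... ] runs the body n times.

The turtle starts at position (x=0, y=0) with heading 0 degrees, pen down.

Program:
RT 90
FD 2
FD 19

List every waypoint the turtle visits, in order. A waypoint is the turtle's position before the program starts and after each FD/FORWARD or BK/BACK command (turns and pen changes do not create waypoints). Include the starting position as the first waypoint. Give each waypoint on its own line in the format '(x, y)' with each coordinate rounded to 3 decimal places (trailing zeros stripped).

Answer: (0, 0)
(0, -2)
(0, -21)

Derivation:
Executing turtle program step by step:
Start: pos=(0,0), heading=0, pen down
RT 90: heading 0 -> 270
FD 2: (0,0) -> (0,-2) [heading=270, draw]
FD 19: (0,-2) -> (0,-21) [heading=270, draw]
Final: pos=(0,-21), heading=270, 2 segment(s) drawn
Waypoints (3 total):
(0, 0)
(0, -2)
(0, -21)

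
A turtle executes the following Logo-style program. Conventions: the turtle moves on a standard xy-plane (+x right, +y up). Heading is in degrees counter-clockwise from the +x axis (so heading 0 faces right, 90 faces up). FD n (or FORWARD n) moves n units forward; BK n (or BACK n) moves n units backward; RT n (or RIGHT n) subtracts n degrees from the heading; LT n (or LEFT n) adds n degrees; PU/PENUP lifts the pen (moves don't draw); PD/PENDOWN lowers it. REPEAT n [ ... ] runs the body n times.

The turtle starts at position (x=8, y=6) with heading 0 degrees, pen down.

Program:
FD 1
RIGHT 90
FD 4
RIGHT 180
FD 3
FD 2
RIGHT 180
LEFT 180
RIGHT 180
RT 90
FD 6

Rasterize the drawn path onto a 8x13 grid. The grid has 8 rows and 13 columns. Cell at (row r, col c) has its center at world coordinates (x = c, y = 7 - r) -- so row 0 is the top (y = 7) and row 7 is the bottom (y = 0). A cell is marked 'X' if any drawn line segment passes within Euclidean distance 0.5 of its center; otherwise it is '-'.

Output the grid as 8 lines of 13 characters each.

Answer: ---XXXXXXX---
--------XX---
---------X---
---------X---
---------X---
---------X---
-------------
-------------

Derivation:
Segment 0: (8,6) -> (9,6)
Segment 1: (9,6) -> (9,2)
Segment 2: (9,2) -> (9,5)
Segment 3: (9,5) -> (9,7)
Segment 4: (9,7) -> (3,7)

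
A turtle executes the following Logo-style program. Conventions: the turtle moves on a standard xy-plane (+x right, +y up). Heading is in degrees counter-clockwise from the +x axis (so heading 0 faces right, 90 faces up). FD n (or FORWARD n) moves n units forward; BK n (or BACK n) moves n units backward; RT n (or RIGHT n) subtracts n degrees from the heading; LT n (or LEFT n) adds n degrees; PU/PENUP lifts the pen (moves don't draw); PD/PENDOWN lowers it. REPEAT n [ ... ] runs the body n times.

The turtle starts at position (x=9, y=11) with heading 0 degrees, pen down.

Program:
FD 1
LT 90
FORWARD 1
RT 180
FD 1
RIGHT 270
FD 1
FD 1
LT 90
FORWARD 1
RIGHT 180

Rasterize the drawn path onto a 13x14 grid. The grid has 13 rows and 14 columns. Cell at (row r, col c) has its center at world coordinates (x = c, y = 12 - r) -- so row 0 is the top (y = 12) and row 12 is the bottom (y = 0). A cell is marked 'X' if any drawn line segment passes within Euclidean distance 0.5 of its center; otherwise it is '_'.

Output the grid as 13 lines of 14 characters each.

Answer: __________X_X_
_________XXXX_
______________
______________
______________
______________
______________
______________
______________
______________
______________
______________
______________

Derivation:
Segment 0: (9,11) -> (10,11)
Segment 1: (10,11) -> (10,12)
Segment 2: (10,12) -> (10,11)
Segment 3: (10,11) -> (11,11)
Segment 4: (11,11) -> (12,11)
Segment 5: (12,11) -> (12,12)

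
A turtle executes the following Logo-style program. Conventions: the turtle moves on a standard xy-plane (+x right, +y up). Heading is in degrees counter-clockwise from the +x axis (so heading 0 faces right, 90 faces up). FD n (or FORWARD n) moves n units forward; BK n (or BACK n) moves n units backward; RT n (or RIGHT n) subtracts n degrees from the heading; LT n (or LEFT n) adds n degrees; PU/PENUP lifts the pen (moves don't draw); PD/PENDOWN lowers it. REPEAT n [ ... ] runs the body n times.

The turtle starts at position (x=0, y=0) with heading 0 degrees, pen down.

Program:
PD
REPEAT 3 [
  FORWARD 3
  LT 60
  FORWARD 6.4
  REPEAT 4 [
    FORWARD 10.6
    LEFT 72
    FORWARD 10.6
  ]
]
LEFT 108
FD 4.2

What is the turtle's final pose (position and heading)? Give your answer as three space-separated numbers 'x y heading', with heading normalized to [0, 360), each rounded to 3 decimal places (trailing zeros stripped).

Executing turtle program step by step:
Start: pos=(0,0), heading=0, pen down
PD: pen down
REPEAT 3 [
  -- iteration 1/3 --
  FD 3: (0,0) -> (3,0) [heading=0, draw]
  LT 60: heading 0 -> 60
  FD 6.4: (3,0) -> (6.2,5.543) [heading=60, draw]
  REPEAT 4 [
    -- iteration 1/4 --
    FD 10.6: (6.2,5.543) -> (11.5,14.722) [heading=60, draw]
    LT 72: heading 60 -> 132
    FD 10.6: (11.5,14.722) -> (4.407,22.6) [heading=132, draw]
    -- iteration 2/4 --
    FD 10.6: (4.407,22.6) -> (-2.686,30.477) [heading=132, draw]
    LT 72: heading 132 -> 204
    FD 10.6: (-2.686,30.477) -> (-12.369,26.166) [heading=204, draw]
    -- iteration 3/4 --
    FD 10.6: (-12.369,26.166) -> (-22.053,21.854) [heading=204, draw]
    LT 72: heading 204 -> 276
    FD 10.6: (-22.053,21.854) -> (-20.945,11.312) [heading=276, draw]
    -- iteration 4/4 --
    FD 10.6: (-20.945,11.312) -> (-19.837,0.77) [heading=276, draw]
    LT 72: heading 276 -> 348
    FD 10.6: (-19.837,0.77) -> (-9.468,-1.433) [heading=348, draw]
  ]
  -- iteration 2/3 --
  FD 3: (-9.468,-1.433) -> (-6.534,-2.057) [heading=348, draw]
  LT 60: heading 348 -> 48
  FD 6.4: (-6.534,-2.057) -> (-2.251,2.699) [heading=48, draw]
  REPEAT 4 [
    -- iteration 1/4 --
    FD 10.6: (-2.251,2.699) -> (4.841,10.576) [heading=48, draw]
    LT 72: heading 48 -> 120
    FD 10.6: (4.841,10.576) -> (-0.459,19.756) [heading=120, draw]
    -- iteration 2/4 --
    FD 10.6: (-0.459,19.756) -> (-5.759,28.936) [heading=120, draw]
    LT 72: heading 120 -> 192
    FD 10.6: (-5.759,28.936) -> (-16.127,26.732) [heading=192, draw]
    -- iteration 3/4 --
    FD 10.6: (-16.127,26.732) -> (-26.495,24.528) [heading=192, draw]
    LT 72: heading 192 -> 264
    FD 10.6: (-26.495,24.528) -> (-27.603,13.986) [heading=264, draw]
    -- iteration 4/4 --
    FD 10.6: (-27.603,13.986) -> (-28.711,3.444) [heading=264, draw]
    LT 72: heading 264 -> 336
    FD 10.6: (-28.711,3.444) -> (-19.028,-0.867) [heading=336, draw]
  ]
  -- iteration 3/3 --
  FD 3: (-19.028,-0.867) -> (-16.287,-2.087) [heading=336, draw]
  LT 60: heading 336 -> 36
  FD 6.4: (-16.287,-2.087) -> (-11.11,1.675) [heading=36, draw]
  REPEAT 4 [
    -- iteration 1/4 --
    FD 10.6: (-11.11,1.675) -> (-2.534,7.905) [heading=36, draw]
    LT 72: heading 36 -> 108
    FD 10.6: (-2.534,7.905) -> (-5.81,17.986) [heading=108, draw]
    -- iteration 2/4 --
    FD 10.6: (-5.81,17.986) -> (-9.085,28.068) [heading=108, draw]
    LT 72: heading 108 -> 180
    FD 10.6: (-9.085,28.068) -> (-19.685,28.068) [heading=180, draw]
    -- iteration 3/4 --
    FD 10.6: (-19.685,28.068) -> (-30.285,28.068) [heading=180, draw]
    LT 72: heading 180 -> 252
    FD 10.6: (-30.285,28.068) -> (-33.561,17.986) [heading=252, draw]
    -- iteration 4/4 --
    FD 10.6: (-33.561,17.986) -> (-36.836,7.905) [heading=252, draw]
    LT 72: heading 252 -> 324
    FD 10.6: (-36.836,7.905) -> (-28.261,1.675) [heading=324, draw]
  ]
]
LT 108: heading 324 -> 72
FD 4.2: (-28.261,1.675) -> (-26.963,5.669) [heading=72, draw]
Final: pos=(-26.963,5.669), heading=72, 31 segment(s) drawn

Answer: -26.963 5.669 72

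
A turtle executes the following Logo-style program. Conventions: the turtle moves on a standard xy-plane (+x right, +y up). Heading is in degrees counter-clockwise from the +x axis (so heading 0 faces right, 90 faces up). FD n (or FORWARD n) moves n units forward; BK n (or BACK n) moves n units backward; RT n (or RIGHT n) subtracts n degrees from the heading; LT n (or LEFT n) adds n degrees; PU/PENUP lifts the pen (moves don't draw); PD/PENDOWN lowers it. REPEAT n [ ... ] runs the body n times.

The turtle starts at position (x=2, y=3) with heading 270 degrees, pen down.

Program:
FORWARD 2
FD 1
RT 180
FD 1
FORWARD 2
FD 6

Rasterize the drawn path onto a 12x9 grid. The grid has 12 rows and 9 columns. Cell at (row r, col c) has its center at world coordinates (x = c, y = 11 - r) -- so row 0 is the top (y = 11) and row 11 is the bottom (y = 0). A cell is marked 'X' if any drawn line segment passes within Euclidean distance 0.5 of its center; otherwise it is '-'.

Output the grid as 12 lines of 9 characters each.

Segment 0: (2,3) -> (2,1)
Segment 1: (2,1) -> (2,0)
Segment 2: (2,0) -> (2,1)
Segment 3: (2,1) -> (2,3)
Segment 4: (2,3) -> (2,9)

Answer: ---------
---------
--X------
--X------
--X------
--X------
--X------
--X------
--X------
--X------
--X------
--X------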